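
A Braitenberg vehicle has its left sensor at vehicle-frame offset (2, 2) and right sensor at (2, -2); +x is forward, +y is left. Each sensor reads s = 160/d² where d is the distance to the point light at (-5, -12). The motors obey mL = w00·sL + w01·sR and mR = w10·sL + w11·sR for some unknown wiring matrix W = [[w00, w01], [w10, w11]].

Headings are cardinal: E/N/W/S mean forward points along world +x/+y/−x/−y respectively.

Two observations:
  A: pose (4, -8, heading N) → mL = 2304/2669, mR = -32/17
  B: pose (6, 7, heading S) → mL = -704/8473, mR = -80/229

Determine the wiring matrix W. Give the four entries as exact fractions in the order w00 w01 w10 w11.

1 -1 -1 0

obs A: pose=(4,-8,N) → sL=32/17, sR=160/157, mL=2304/2669, mR=-32/17
obs B: pose=(6,7,S) → sL=80/229, sR=16/37, mL=-704/8473, mR=-80/229
sensor matrix S = [[32/17, 160/157], [80/229, 16/37]]; det S = 10356736/22614437
solve [mL_A; mL_B] = S·[w00; w01] and [mR_A; mR_B] = S·[w10; w11]:
  w00 = 1, w01 = -1, w10 = -1, w11 = 0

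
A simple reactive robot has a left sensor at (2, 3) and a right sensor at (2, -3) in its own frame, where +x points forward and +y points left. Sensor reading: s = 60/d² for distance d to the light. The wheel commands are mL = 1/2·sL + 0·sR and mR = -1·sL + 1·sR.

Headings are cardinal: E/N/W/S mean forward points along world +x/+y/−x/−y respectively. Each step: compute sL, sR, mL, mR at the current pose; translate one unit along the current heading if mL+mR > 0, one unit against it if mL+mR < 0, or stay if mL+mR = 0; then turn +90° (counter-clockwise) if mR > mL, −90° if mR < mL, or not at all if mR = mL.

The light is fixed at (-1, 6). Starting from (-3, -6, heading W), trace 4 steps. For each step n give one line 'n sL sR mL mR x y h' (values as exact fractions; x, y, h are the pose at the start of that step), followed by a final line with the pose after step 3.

n=0: pose=(-3,-6,W); sL=60/241, sR=60/97; mL=30/241, mR=8640/23377; mL+mR=11550/23377 → advance +1; mR−mL=5730/23377 → turn +1·90°
n=1: pose=(-4,-6,S); sL=15/49, sR=15/58; mL=15/98, mR=-135/2842; mL+mR=150/1421 → advance +1; mR−mL=-285/1421 → turn -1·90°
n=2: pose=(-4,-7,W); sL=60/281, sR=12/25; mL=30/281, mR=1872/7025; mL+mR=2622/7025 → advance +1; mR−mL=1122/7025 → turn +1·90°
n=3: pose=(-5,-7,S); sL=30/113, sR=30/137; mL=15/113, mR=-720/15481; mL+mR=1335/15481 → advance +1; mR−mL=-2775/15481 → turn -1·90°

0 60/241 60/97 30/241 8640/23377 -3 -6 W
1 15/49 15/58 15/98 -135/2842 -4 -6 S
2 60/281 12/25 30/281 1872/7025 -4 -7 W
3 30/113 30/137 15/113 -720/15481 -5 -7 S
final -5 -8 W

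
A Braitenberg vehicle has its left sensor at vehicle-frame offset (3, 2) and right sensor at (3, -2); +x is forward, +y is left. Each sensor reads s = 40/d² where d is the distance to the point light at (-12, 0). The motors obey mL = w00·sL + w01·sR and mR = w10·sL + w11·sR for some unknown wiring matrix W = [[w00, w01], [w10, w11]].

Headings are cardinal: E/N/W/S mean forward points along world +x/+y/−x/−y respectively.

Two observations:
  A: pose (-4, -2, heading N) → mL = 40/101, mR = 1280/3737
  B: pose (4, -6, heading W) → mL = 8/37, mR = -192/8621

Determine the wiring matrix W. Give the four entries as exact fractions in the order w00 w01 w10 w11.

obs A: pose=(-4,-2,N) → sL=40/37, sR=40/101, mL=40/101, mR=1280/3737
obs B: pose=(4,-6,W) → sL=40/233, sR=8/37, mL=8/37, mR=-192/8621
sensor matrix S = [[40/37, 40/101], [40/233, 8/37]]; det S = 5340160/32216677
solve [mL_A; mL_B] = S·[w00; w01] and [mR_A; mR_B] = S·[w10; w11]:
  w00 = 0, w01 = 1, w10 = 1/2, w11 = -1/2

0 1 1/2 -1/2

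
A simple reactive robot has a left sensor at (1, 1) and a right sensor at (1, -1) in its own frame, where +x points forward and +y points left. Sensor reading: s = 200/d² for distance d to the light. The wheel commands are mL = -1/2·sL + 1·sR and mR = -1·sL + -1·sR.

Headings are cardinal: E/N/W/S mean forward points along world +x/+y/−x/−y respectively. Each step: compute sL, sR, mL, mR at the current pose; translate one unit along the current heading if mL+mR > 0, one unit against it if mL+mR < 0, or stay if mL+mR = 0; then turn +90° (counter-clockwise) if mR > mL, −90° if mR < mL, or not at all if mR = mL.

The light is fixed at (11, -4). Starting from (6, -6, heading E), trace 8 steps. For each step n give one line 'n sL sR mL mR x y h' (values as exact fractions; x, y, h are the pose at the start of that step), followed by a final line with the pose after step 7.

n=0: pose=(6,-6,E); sL=200/17, sR=8; mL=36/17, mR=-336/17; mL+mR=-300/17 → advance -1; mR−mL=-372/17 → turn -1·90°
n=1: pose=(5,-6,S); sL=100/17, sR=100/29; mL=250/493, mR=-4600/493; mL+mR=-150/17 → advance -1; mR−mL=-4850/493 → turn -1·90°
n=2: pose=(5,-5,W); sL=200/53, sR=200/49; mL=5700/2597, mR=-20400/2597; mL+mR=-300/53 → advance -1; mR−mL=-26100/2597 → turn -1·90°
n=3: pose=(6,-5,N); sL=50/9, sR=25/2; mL=175/18, mR=-325/18; mL+mR=-25/3 → advance -1; mR−mL=-250/9 → turn -1·90°
n=4: pose=(6,-6,E); sL=200/17, sR=8; mL=36/17, mR=-336/17; mL+mR=-300/17 → advance -1; mR−mL=-372/17 → turn -1·90°
n=5: pose=(5,-6,S); sL=100/17, sR=100/29; mL=250/493, mR=-4600/493; mL+mR=-150/17 → advance -1; mR−mL=-4850/493 → turn -1·90°
n=6: pose=(5,-5,W); sL=200/53, sR=200/49; mL=5700/2597, mR=-20400/2597; mL+mR=-300/53 → advance -1; mR−mL=-26100/2597 → turn -1·90°
n=7: pose=(6,-5,N); sL=50/9, sR=25/2; mL=175/18, mR=-325/18; mL+mR=-25/3 → advance -1; mR−mL=-250/9 → turn -1·90°

0 200/17 8 36/17 -336/17 6 -6 E
1 100/17 100/29 250/493 -4600/493 5 -6 S
2 200/53 200/49 5700/2597 -20400/2597 5 -5 W
3 50/9 25/2 175/18 -325/18 6 -5 N
4 200/17 8 36/17 -336/17 6 -6 E
5 100/17 100/29 250/493 -4600/493 5 -6 S
6 200/53 200/49 5700/2597 -20400/2597 5 -5 W
7 50/9 25/2 175/18 -325/18 6 -5 N
final 6 -6 E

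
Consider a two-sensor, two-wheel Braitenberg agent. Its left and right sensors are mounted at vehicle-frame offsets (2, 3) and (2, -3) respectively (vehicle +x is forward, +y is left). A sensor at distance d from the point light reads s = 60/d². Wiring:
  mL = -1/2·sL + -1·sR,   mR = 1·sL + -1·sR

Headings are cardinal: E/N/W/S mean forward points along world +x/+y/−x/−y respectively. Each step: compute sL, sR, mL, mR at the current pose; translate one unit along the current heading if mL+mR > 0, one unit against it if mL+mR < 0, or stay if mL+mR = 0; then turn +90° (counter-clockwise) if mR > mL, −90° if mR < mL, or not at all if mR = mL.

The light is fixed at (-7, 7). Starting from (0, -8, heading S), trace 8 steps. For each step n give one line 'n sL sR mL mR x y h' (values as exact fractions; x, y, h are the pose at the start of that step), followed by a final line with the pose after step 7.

n=0: pose=(0,-8,S); sL=60/389, sR=12/61; mL=-6498/23729, mR=-1008/23729; mL+mR=-7506/23729 → advance -1; mR−mL=90/389 → turn +1·90°
n=1: pose=(0,-7,E); sL=30/101, sR=6/37; mL=-1161/3737, mR=504/3737; mL+mR=-657/3737 → advance -1; mR−mL=45/101 → turn +1·90°
n=2: pose=(-1,-7,N); sL=20/51, sR=4/15; mL=-118/255, mR=32/255; mL+mR=-86/255 → advance -1; mR−mL=10/17 → turn +1·90°
n=3: pose=(-1,-8,W); sL=3/17, sR=3/8; mL=-63/136, mR=-27/136; mL+mR=-45/68 → advance -1; mR−mL=9/34 → turn +1·90°
n=4: pose=(0,-8,S); sL=60/389, sR=12/61; mL=-6498/23729, mR=-1008/23729; mL+mR=-7506/23729 → advance -1; mR−mL=90/389 → turn +1·90°
n=5: pose=(0,-7,E); sL=30/101, sR=6/37; mL=-1161/3737, mR=504/3737; mL+mR=-657/3737 → advance -1; mR−mL=45/101 → turn +1·90°
n=6: pose=(-1,-7,N); sL=20/51, sR=4/15; mL=-118/255, mR=32/255; mL+mR=-86/255 → advance -1; mR−mL=10/17 → turn +1·90°
n=7: pose=(-1,-8,W); sL=3/17, sR=3/8; mL=-63/136, mR=-27/136; mL+mR=-45/68 → advance -1; mR−mL=9/34 → turn +1·90°

0 60/389 12/61 -6498/23729 -1008/23729 0 -8 S
1 30/101 6/37 -1161/3737 504/3737 0 -7 E
2 20/51 4/15 -118/255 32/255 -1 -7 N
3 3/17 3/8 -63/136 -27/136 -1 -8 W
4 60/389 12/61 -6498/23729 -1008/23729 0 -8 S
5 30/101 6/37 -1161/3737 504/3737 0 -7 E
6 20/51 4/15 -118/255 32/255 -1 -7 N
7 3/17 3/8 -63/136 -27/136 -1 -8 W
final 0 -8 S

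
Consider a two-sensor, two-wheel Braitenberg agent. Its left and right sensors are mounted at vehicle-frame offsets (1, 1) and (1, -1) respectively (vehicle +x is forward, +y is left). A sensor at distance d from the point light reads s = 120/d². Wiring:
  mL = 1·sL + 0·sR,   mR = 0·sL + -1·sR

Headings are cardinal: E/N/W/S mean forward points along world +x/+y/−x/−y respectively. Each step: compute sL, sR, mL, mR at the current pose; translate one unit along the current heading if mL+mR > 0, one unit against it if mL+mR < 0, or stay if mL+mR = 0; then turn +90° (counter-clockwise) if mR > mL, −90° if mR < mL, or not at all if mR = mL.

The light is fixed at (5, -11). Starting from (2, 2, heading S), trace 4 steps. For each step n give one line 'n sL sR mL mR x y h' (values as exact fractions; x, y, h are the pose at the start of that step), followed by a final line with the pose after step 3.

0 30/37 3/4 30/37 -3/4 2 2 S
1 120/137 24/37 120/137 -24/37 2 1 W
2 60/97 60/89 60/97 -60/89 1 1 N
3 40/51 120/109 40/51 -120/109 1 0 E
final 0 0 S

n=0: pose=(2,2,S); sL=30/37, sR=3/4; mL=30/37, mR=-3/4; mL+mR=9/148 → advance +1; mR−mL=-231/148 → turn -1·90°
n=1: pose=(2,1,W); sL=120/137, sR=24/37; mL=120/137, mR=-24/37; mL+mR=1152/5069 → advance +1; mR−mL=-7728/5069 → turn -1·90°
n=2: pose=(1,1,N); sL=60/97, sR=60/89; mL=60/97, mR=-60/89; mL+mR=-480/8633 → advance -1; mR−mL=-11160/8633 → turn -1·90°
n=3: pose=(1,0,E); sL=40/51, sR=120/109; mL=40/51, mR=-120/109; mL+mR=-1760/5559 → advance -1; mR−mL=-10480/5559 → turn -1·90°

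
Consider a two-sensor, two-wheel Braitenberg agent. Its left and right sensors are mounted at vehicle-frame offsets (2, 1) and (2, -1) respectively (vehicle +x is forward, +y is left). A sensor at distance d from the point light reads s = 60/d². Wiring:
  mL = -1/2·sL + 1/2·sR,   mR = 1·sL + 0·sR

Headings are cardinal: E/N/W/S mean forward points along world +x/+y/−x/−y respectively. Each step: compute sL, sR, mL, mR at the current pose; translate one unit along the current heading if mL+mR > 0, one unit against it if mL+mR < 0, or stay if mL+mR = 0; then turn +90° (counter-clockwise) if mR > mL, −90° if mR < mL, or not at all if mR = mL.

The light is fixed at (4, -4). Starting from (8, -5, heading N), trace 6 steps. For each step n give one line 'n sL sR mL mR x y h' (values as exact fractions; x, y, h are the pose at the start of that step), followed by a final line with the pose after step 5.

n=0: pose=(8,-5,N); sL=6, sR=30/13; mL=-24/13, mR=6; mL+mR=54/13 → advance +1; mR−mL=102/13 → turn +1·90°
n=1: pose=(8,-4,W); sL=12, sR=12; mL=0, mR=12; mL+mR=12 → advance +1; mR−mL=12 → turn +1·90°
n=2: pose=(7,-4,S); sL=3, sR=15/2; mL=9/4, mR=3; mL+mR=21/4 → advance +1; mR−mL=3/4 → turn +1·90°
n=3: pose=(7,-5,E); sL=12/5, sR=60/29; mL=-24/145, mR=12/5; mL+mR=324/145 → advance +1; mR−mL=372/145 → turn +1·90°
n=4: pose=(8,-5,N); sL=6, sR=30/13; mL=-24/13, mR=6; mL+mR=54/13 → advance +1; mR−mL=102/13 → turn +1·90°
n=5: pose=(8,-4,W); sL=12, sR=12; mL=0, mR=12; mL+mR=12 → advance +1; mR−mL=12 → turn +1·90°

0 6 30/13 -24/13 6 8 -5 N
1 12 12 0 12 8 -4 W
2 3 15/2 9/4 3 7 -4 S
3 12/5 60/29 -24/145 12/5 7 -5 E
4 6 30/13 -24/13 6 8 -5 N
5 12 12 0 12 8 -4 W
final 7 -4 S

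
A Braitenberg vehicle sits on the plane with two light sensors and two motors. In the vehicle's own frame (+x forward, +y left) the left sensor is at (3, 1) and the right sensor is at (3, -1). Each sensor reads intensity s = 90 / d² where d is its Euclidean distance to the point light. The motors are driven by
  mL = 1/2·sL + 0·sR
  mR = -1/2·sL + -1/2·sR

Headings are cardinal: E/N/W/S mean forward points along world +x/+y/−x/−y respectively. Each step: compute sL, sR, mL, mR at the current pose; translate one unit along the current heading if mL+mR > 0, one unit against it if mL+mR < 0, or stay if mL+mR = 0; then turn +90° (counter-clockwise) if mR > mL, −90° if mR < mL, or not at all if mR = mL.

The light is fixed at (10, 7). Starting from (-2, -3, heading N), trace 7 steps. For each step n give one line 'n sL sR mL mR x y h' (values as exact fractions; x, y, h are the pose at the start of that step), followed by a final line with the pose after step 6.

0 45/109 9/17 45/218 -873/1853 -2 -3 N
1 90/181 2/5 45/181 -406/905 -2 -4 E
2 9/34 45/196 9/68 -1647/6664 -3 -4 S
3 90/377 90/337 45/377 -32130/127049 -3 -3 W
4 45/109 9/17 45/218 -873/1853 -2 -3 N
5 90/181 2/5 45/181 -406/905 -2 -4 E
6 9/34 45/196 9/68 -1647/6664 -3 -4 S
final -3 -3 W

n=0: pose=(-2,-3,N); sL=45/109, sR=9/17; mL=45/218, mR=-873/1853; mL+mR=-9/34 → advance -1; mR−mL=-2511/3706 → turn -1·90°
n=1: pose=(-2,-4,E); sL=90/181, sR=2/5; mL=45/181, mR=-406/905; mL+mR=-1/5 → advance -1; mR−mL=-631/905 → turn -1·90°
n=2: pose=(-3,-4,S); sL=9/34, sR=45/196; mL=9/68, mR=-1647/6664; mL+mR=-45/392 → advance -1; mR−mL=-2529/6664 → turn -1·90°
n=3: pose=(-3,-3,W); sL=90/377, sR=90/337; mL=45/377, mR=-32130/127049; mL+mR=-45/337 → advance -1; mR−mL=-47295/127049 → turn -1·90°
n=4: pose=(-2,-3,N); sL=45/109, sR=9/17; mL=45/218, mR=-873/1853; mL+mR=-9/34 → advance -1; mR−mL=-2511/3706 → turn -1·90°
n=5: pose=(-2,-4,E); sL=90/181, sR=2/5; mL=45/181, mR=-406/905; mL+mR=-1/5 → advance -1; mR−mL=-631/905 → turn -1·90°
n=6: pose=(-3,-4,S); sL=9/34, sR=45/196; mL=9/68, mR=-1647/6664; mL+mR=-45/392 → advance -1; mR−mL=-2529/6664 → turn -1·90°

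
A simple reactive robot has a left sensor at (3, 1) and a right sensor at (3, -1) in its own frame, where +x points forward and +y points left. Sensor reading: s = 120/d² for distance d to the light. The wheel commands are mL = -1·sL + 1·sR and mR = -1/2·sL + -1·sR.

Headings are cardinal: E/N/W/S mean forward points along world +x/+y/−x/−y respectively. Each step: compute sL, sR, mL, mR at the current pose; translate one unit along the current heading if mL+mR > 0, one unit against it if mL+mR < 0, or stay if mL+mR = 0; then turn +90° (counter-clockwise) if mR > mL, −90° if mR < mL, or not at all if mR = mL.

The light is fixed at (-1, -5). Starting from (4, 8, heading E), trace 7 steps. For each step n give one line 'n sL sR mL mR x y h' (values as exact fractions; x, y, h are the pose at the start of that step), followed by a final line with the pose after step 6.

0 6/13 15/26 3/26 -21/26 4 8 E
1 24/25 120/109 384/2725 -4308/2725 3 8 S
2 12/17 60/113 -336/1921 -1698/1921 3 9 W
3 24/61 24/65 -96/3965 -2244/3965 4 9 N
4 6/13 15/26 3/26 -21/26 4 8 E
5 24/25 120/109 384/2725 -4308/2725 3 8 S
6 12/17 60/113 -336/1921 -1698/1921 3 9 W
final 4 9 N

n=0: pose=(4,8,E); sL=6/13, sR=15/26; mL=3/26, mR=-21/26; mL+mR=-9/13 → advance -1; mR−mL=-12/13 → turn -1·90°
n=1: pose=(3,8,S); sL=24/25, sR=120/109; mL=384/2725, mR=-4308/2725; mL+mR=-36/25 → advance -1; mR−mL=-4692/2725 → turn -1·90°
n=2: pose=(3,9,W); sL=12/17, sR=60/113; mL=-336/1921, mR=-1698/1921; mL+mR=-18/17 → advance -1; mR−mL=-1362/1921 → turn -1·90°
n=3: pose=(4,9,N); sL=24/61, sR=24/65; mL=-96/3965, mR=-2244/3965; mL+mR=-36/61 → advance -1; mR−mL=-2148/3965 → turn -1·90°
n=4: pose=(4,8,E); sL=6/13, sR=15/26; mL=3/26, mR=-21/26; mL+mR=-9/13 → advance -1; mR−mL=-12/13 → turn -1·90°
n=5: pose=(3,8,S); sL=24/25, sR=120/109; mL=384/2725, mR=-4308/2725; mL+mR=-36/25 → advance -1; mR−mL=-4692/2725 → turn -1·90°
n=6: pose=(3,9,W); sL=12/17, sR=60/113; mL=-336/1921, mR=-1698/1921; mL+mR=-18/17 → advance -1; mR−mL=-1362/1921 → turn -1·90°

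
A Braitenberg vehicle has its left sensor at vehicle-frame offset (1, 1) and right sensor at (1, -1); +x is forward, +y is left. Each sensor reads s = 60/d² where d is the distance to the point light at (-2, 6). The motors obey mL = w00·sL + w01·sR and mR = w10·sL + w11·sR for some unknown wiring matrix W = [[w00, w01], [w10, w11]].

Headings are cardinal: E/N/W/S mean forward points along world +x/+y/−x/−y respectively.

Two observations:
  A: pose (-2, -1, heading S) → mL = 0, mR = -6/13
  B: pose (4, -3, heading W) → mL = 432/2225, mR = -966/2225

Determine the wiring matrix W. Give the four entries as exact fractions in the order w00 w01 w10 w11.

obs A: pose=(-2,-1,S) → sL=12/13, sR=12/13, mL=0, mR=-6/13
obs B: pose=(4,-3,W) → sL=12/25, sR=60/89, mL=432/2225, mR=-966/2225
sensor matrix S = [[12/13, 12/13], [12/25, 60/89]]; det S = 5184/28925
solve [mL_A; mL_B] = S·[w00; w01] and [mR_A; mR_B] = S·[w10; w11]:
  w00 = -1, w01 = 1, w10 = 1/2, w11 = -1

-1 1 1/2 -1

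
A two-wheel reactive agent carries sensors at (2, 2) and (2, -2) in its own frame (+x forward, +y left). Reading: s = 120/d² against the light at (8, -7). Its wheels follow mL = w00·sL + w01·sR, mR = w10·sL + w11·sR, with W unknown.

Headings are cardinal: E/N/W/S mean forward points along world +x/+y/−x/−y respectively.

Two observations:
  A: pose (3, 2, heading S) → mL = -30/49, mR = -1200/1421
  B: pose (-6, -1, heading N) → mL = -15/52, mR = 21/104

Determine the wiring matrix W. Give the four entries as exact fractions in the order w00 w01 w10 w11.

0 -1/2 -1 1

obs A: pose=(3,2,S) → sL=60/29, sR=60/49, mL=-30/49, mR=-1200/1421
obs B: pose=(-6,-1,N) → sL=3/8, sR=15/26, mL=-15/52, mR=21/104
sensor matrix S = [[60/29, 60/49], [3/8, 15/26]]; det S = 27135/36946
solve [mL_A; mL_B] = S·[w00; w01] and [mR_A; mR_B] = S·[w10; w11]:
  w00 = 0, w01 = -1/2, w10 = -1, w11 = 1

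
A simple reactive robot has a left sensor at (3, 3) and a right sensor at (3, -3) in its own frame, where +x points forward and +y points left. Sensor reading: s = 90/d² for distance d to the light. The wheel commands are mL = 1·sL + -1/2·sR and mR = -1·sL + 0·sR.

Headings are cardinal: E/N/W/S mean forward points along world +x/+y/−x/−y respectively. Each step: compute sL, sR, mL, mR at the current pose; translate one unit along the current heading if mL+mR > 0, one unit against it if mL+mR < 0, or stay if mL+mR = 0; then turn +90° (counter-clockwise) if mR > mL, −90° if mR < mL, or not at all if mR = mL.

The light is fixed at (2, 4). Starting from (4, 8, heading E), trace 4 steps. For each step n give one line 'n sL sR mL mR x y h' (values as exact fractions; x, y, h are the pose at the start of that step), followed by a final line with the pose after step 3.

n=0: pose=(4,8,E); sL=45/37, sR=45/13; mL=-495/962, mR=-45/37; mL+mR=-45/26 → advance -1; mR−mL=-675/962 → turn -1·90°
n=1: pose=(3,8,S); sL=90/17, sR=18; mL=-63/17, mR=-90/17; mL+mR=-9 → advance -1; mR−mL=-27/17 → turn -1·90°
n=2: pose=(3,9,W); sL=45/4, sR=45/34; mL=180/17, mR=-45/4; mL+mR=-45/68 → advance -1; mR−mL=-1485/68 → turn -1·90°
n=3: pose=(4,9,N); sL=18/13, sR=90/89; mL=1017/1157, mR=-18/13; mL+mR=-45/89 → advance -1; mR−mL=-2619/1157 → turn -1·90°

0 45/37 45/13 -495/962 -45/37 4 8 E
1 90/17 18 -63/17 -90/17 3 8 S
2 45/4 45/34 180/17 -45/4 3 9 W
3 18/13 90/89 1017/1157 -18/13 4 9 N
final 4 8 E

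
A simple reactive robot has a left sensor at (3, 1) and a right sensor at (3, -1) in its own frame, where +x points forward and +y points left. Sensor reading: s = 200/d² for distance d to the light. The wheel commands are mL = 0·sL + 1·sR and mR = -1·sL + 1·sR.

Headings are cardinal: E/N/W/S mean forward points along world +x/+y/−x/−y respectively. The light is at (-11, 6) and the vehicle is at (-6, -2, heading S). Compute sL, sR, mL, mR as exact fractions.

left sensor world pos  = (-5, -5); dL² = 157
right sensor world pos = (-7, -5); dR² = 137
sL = 200/157 = 200/157
sR = 200/137 = 200/137
mL = 0·sL + 1·sR = 200/137
mR = -1·sL + 1·sR = 4000/21509

200/157 200/137 200/137 4000/21509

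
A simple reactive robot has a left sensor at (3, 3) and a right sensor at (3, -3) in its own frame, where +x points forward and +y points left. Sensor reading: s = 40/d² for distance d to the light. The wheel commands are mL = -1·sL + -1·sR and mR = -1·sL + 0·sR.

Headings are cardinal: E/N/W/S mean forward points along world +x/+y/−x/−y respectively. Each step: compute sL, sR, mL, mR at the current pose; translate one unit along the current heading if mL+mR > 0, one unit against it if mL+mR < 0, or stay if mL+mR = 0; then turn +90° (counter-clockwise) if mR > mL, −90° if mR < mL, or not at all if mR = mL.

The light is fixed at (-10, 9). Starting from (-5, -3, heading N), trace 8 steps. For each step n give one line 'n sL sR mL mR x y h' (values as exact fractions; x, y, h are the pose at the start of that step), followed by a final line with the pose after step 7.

0 8/17 8/29 -368/493 -8/17 -5 -3 N
1 2/13 5/13 -7/13 -2/13 -5 -4 W
2 40/337 8/53 -4816/17861 -40/337 -4 -4 S
3 20/81 20/153 -520/1377 -20/81 -4 -3 E
4 8/17 8/29 -368/493 -8/17 -5 -3 N
5 2/13 5/13 -7/13 -2/13 -5 -4 W
6 40/337 8/53 -4816/17861 -40/337 -4 -4 S
7 20/81 20/153 -520/1377 -20/81 -4 -3 E
final -5 -3 N

n=0: pose=(-5,-3,N); sL=8/17, sR=8/29; mL=-368/493, mR=-8/17; mL+mR=-600/493 → advance -1; mR−mL=8/29 → turn +1·90°
n=1: pose=(-5,-4,W); sL=2/13, sR=5/13; mL=-7/13, mR=-2/13; mL+mR=-9/13 → advance -1; mR−mL=5/13 → turn +1·90°
n=2: pose=(-4,-4,S); sL=40/337, sR=8/53; mL=-4816/17861, mR=-40/337; mL+mR=-6936/17861 → advance -1; mR−mL=8/53 → turn +1·90°
n=3: pose=(-4,-3,E); sL=20/81, sR=20/153; mL=-520/1377, mR=-20/81; mL+mR=-860/1377 → advance -1; mR−mL=20/153 → turn +1·90°
n=4: pose=(-5,-3,N); sL=8/17, sR=8/29; mL=-368/493, mR=-8/17; mL+mR=-600/493 → advance -1; mR−mL=8/29 → turn +1·90°
n=5: pose=(-5,-4,W); sL=2/13, sR=5/13; mL=-7/13, mR=-2/13; mL+mR=-9/13 → advance -1; mR−mL=5/13 → turn +1·90°
n=6: pose=(-4,-4,S); sL=40/337, sR=8/53; mL=-4816/17861, mR=-40/337; mL+mR=-6936/17861 → advance -1; mR−mL=8/53 → turn +1·90°
n=7: pose=(-4,-3,E); sL=20/81, sR=20/153; mL=-520/1377, mR=-20/81; mL+mR=-860/1377 → advance -1; mR−mL=20/153 → turn +1·90°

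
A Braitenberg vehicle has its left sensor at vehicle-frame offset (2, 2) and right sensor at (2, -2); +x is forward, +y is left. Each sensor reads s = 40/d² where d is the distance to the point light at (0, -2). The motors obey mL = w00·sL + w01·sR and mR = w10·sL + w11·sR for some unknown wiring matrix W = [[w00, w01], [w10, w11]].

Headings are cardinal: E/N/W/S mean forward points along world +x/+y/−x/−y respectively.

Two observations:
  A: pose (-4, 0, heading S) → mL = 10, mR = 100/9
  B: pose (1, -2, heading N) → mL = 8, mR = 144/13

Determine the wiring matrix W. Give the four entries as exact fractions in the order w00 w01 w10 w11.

1 0 1 1

obs A: pose=(-4,0,S) → sL=10, sR=10/9, mL=10, mR=100/9
obs B: pose=(1,-2,N) → sL=8, sR=40/13, mL=8, mR=144/13
sensor matrix S = [[10, 10/9], [8, 40/13]]; det S = 2560/117
solve [mL_A; mL_B] = S·[w00; w01] and [mR_A; mR_B] = S·[w10; w11]:
  w00 = 1, w01 = 0, w10 = 1, w11 = 1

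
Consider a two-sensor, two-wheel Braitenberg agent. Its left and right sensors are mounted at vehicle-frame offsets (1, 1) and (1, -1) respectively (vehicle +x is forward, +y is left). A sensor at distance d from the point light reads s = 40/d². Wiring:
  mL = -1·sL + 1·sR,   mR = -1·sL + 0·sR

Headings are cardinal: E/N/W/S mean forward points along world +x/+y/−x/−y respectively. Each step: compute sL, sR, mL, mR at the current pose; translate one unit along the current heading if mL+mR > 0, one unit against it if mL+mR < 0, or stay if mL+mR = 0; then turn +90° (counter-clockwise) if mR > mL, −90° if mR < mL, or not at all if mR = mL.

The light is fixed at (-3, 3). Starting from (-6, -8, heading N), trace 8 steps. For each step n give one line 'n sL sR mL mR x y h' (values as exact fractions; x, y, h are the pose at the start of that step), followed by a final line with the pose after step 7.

n=0: pose=(-6,-8,N); sL=10/29, sR=5/13; mL=15/377, mR=-10/29; mL+mR=-115/377 → advance -1; mR−mL=-5/13 → turn -1·90°
n=1: pose=(-6,-9,E); sL=8/25, sR=40/173; mL=-384/4325, mR=-8/25; mL+mR=-1768/4325 → advance -1; mR−mL=-40/173 → turn -1·90°
n=2: pose=(-7,-9,S); sL=20/89, sR=20/97; mL=-160/8633, mR=-20/89; mL+mR=-2100/8633 → advance -1; mR−mL=-20/97 → turn -1·90°
n=3: pose=(-7,-8,W); sL=40/169, sR=8/25; mL=352/4225, mR=-40/169; mL+mR=-648/4225 → advance -1; mR−mL=-8/25 → turn -1·90°
n=4: pose=(-6,-8,N); sL=10/29, sR=5/13; mL=15/377, mR=-10/29; mL+mR=-115/377 → advance -1; mR−mL=-5/13 → turn -1·90°
n=5: pose=(-6,-9,E); sL=8/25, sR=40/173; mL=-384/4325, mR=-8/25; mL+mR=-1768/4325 → advance -1; mR−mL=-40/173 → turn -1·90°
n=6: pose=(-7,-9,S); sL=20/89, sR=20/97; mL=-160/8633, mR=-20/89; mL+mR=-2100/8633 → advance -1; mR−mL=-20/97 → turn -1·90°
n=7: pose=(-7,-8,W); sL=40/169, sR=8/25; mL=352/4225, mR=-40/169; mL+mR=-648/4225 → advance -1; mR−mL=-8/25 → turn -1·90°

0 10/29 5/13 15/377 -10/29 -6 -8 N
1 8/25 40/173 -384/4325 -8/25 -6 -9 E
2 20/89 20/97 -160/8633 -20/89 -7 -9 S
3 40/169 8/25 352/4225 -40/169 -7 -8 W
4 10/29 5/13 15/377 -10/29 -6 -8 N
5 8/25 40/173 -384/4325 -8/25 -6 -9 E
6 20/89 20/97 -160/8633 -20/89 -7 -9 S
7 40/169 8/25 352/4225 -40/169 -7 -8 W
final -6 -8 N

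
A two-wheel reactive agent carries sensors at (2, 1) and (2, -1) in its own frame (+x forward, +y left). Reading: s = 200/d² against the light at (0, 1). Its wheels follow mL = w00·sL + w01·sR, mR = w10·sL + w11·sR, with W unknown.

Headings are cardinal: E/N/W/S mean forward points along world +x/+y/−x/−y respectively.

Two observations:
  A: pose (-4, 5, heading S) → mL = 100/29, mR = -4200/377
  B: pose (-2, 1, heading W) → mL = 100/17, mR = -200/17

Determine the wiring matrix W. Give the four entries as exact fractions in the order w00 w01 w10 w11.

0 1/2 -1/2 -1/2

obs A: pose=(-4,5,S) → sL=200/13, sR=200/29, mL=100/29, mR=-4200/377
obs B: pose=(-2,1,W) → sL=200/17, sR=200/17, mL=100/17, mR=-200/17
sensor matrix S = [[200/13, 200/29], [200/17, 200/17]]; det S = 640000/6409
solve [mL_A; mL_B] = S·[w00; w01] and [mR_A; mR_B] = S·[w10; w11]:
  w00 = 0, w01 = 1/2, w10 = -1/2, w11 = -1/2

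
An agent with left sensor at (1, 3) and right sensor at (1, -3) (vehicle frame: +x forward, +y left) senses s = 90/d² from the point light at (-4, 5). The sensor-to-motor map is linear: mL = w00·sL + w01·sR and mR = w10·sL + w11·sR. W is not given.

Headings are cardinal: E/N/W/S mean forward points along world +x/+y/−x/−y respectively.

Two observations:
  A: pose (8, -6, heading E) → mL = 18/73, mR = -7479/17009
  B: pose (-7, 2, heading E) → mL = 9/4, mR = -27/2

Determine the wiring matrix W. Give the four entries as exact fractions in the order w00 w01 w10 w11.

obs A: pose=(8,-6,E) → sL=90/233, sR=18/73, mL=18/73, mR=-7479/17009
obs B: pose=(-7,2,E) → sL=45/2, sR=9/4, mL=9/4, mR=-27/2
sensor matrix S = [[90/233, 18/73], [45/2, 9/4]]; det S = -159165/34018
solve [mL_A; mL_B] = S·[w00; w01] and [mR_A; mR_B] = S·[w10; w11]:
  w00 = 0, w01 = 1, w10 = -1/2, w11 = -1

0 1 -1/2 -1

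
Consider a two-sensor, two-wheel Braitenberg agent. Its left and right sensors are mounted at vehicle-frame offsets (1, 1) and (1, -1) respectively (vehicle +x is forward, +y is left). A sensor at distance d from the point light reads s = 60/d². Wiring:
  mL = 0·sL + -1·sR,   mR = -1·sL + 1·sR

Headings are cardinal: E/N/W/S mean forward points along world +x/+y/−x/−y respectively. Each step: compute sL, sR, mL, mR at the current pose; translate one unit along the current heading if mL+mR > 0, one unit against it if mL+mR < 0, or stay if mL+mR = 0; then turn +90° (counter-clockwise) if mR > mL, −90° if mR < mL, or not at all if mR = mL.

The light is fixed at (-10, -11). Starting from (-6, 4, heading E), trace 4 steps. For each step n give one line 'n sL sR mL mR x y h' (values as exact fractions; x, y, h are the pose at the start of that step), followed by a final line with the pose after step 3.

0 60/281 60/221 -60/221 3600/62101 -6 4 E
1 3/13 15/68 -15/68 -9/884 -7 4 N
2 60/173 60/229 -60/229 -3360/39617 -7 3 W
3 30/97 30/89 -30/89 240/8633 -6 3 S
final -6 4 E

n=0: pose=(-6,4,E); sL=60/281, sR=60/221; mL=-60/221, mR=3600/62101; mL+mR=-60/281 → advance -1; mR−mL=20460/62101 → turn +1·90°
n=1: pose=(-7,4,N); sL=3/13, sR=15/68; mL=-15/68, mR=-9/884; mL+mR=-3/13 → advance -1; mR−mL=93/442 → turn +1·90°
n=2: pose=(-7,3,W); sL=60/173, sR=60/229; mL=-60/229, mR=-3360/39617; mL+mR=-60/173 → advance -1; mR−mL=7020/39617 → turn +1·90°
n=3: pose=(-6,3,S); sL=30/97, sR=30/89; mL=-30/89, mR=240/8633; mL+mR=-30/97 → advance -1; mR−mL=3150/8633 → turn +1·90°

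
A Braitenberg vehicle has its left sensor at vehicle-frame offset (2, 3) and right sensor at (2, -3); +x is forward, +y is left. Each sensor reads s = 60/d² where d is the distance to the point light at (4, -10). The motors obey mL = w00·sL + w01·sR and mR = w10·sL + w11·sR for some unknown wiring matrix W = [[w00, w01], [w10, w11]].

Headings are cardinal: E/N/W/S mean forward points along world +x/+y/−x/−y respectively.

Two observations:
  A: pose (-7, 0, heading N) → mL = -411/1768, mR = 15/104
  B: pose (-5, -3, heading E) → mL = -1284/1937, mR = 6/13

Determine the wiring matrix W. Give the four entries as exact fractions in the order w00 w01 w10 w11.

obs A: pose=(-7,0,N) → sL=3/17, sR=15/52, mL=-411/1768, mR=15/104
obs B: pose=(-5,-3,E) → sL=60/149, sR=12/13, mL=-1284/1937, mR=6/13
sensor matrix S = [[3/17, 15/52], [60/149, 12/13]]; det S = 1539/32929
solve [mL_A; mL_B] = S·[w00; w01] and [mR_A; mR_B] = S·[w10; w11]:
  w00 = -1/2, w01 = -1/2, w10 = 0, w11 = 1/2

-1/2 -1/2 0 1/2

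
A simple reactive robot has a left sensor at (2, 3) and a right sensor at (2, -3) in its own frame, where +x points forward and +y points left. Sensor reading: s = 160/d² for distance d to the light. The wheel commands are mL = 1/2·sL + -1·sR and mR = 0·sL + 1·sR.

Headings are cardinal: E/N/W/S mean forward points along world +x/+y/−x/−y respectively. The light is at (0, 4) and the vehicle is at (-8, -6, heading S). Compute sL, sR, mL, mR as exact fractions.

160/169 32/53 -1168/8957 32/53

left sensor world pos  = (-5, -8); dL² = 169
right sensor world pos = (-11, -8); dR² = 265
sL = 160/169 = 160/169
sR = 160/265 = 32/53
mL = 1/2·sL + -1·sR = -1168/8957
mR = 0·sL + 1·sR = 32/53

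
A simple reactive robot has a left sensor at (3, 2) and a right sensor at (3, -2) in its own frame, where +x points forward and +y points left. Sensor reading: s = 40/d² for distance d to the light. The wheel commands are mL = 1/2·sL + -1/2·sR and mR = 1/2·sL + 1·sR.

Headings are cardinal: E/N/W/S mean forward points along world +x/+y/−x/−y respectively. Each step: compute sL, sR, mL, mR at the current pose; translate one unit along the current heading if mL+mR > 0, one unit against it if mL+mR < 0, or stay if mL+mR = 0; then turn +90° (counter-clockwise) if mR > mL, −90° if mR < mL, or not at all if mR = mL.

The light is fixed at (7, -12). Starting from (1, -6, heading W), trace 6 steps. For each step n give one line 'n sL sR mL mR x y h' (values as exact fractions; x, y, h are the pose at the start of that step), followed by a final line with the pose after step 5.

n=0: pose=(1,-6,W); sL=40/97, sR=8/29; mL=192/2813, mR=1356/2813; mL+mR=1548/2813 → advance +1; mR−mL=12/29 → turn +1·90°
n=1: pose=(0,-6,S); sL=20/17, sR=4/9; mL=56/153, mR=158/153; mL+mR=214/153 → advance +1; mR−mL=2/3 → turn +1·90°
n=2: pose=(0,-7,E); sL=8/13, sR=8/5; mL=-32/65, mR=124/65; mL+mR=92/65 → advance +1; mR−mL=12/5 → turn +1·90°
n=3: pose=(1,-7,N); sL=5/16, sR=1/2; mL=-3/32, mR=21/32; mL+mR=9/16 → advance +1; mR−mL=3/4 → turn +1·90°
n=4: pose=(1,-6,W); sL=40/97, sR=8/29; mL=192/2813, mR=1356/2813; mL+mR=1548/2813 → advance +1; mR−mL=12/29 → turn +1·90°
n=5: pose=(0,-6,S); sL=20/17, sR=4/9; mL=56/153, mR=158/153; mL+mR=214/153 → advance +1; mR−mL=2/3 → turn +1·90°

0 40/97 8/29 192/2813 1356/2813 1 -6 W
1 20/17 4/9 56/153 158/153 0 -6 S
2 8/13 8/5 -32/65 124/65 0 -7 E
3 5/16 1/2 -3/32 21/32 1 -7 N
4 40/97 8/29 192/2813 1356/2813 1 -6 W
5 20/17 4/9 56/153 158/153 0 -6 S
final 0 -7 E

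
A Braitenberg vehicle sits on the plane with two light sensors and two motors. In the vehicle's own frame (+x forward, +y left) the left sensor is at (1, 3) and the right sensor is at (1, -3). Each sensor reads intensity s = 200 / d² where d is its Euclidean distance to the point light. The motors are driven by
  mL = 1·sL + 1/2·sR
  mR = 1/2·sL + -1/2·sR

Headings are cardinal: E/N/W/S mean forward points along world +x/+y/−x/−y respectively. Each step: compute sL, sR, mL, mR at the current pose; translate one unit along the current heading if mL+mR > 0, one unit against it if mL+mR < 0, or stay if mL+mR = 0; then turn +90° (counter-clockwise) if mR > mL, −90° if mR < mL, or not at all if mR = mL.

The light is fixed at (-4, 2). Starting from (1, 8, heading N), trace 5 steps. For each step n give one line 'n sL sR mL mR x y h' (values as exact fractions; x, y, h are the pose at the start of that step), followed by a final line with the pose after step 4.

0 200/53 200/113 27900/5989 6000/5989 1 8 N
1 25/17 50/13 750/221 -525/442 1 9 E
2 200/117 40/9 460/117 -160/117 2 9 S
3 100/17 100/53 6150/901 1800/901 2 8 W
4 200/53 200/113 27900/5989 6000/5989 1 8 N
final 1 9 E

n=0: pose=(1,8,N); sL=200/53, sR=200/113; mL=27900/5989, mR=6000/5989; mL+mR=300/53 → advance +1; mR−mL=-21900/5989 → turn -1·90°
n=1: pose=(1,9,E); sL=25/17, sR=50/13; mL=750/221, mR=-525/442; mL+mR=75/34 → advance +1; mR−mL=-2025/442 → turn -1·90°
n=2: pose=(2,9,S); sL=200/117, sR=40/9; mL=460/117, mR=-160/117; mL+mR=100/39 → advance +1; mR−mL=-620/117 → turn -1·90°
n=3: pose=(2,8,W); sL=100/17, sR=100/53; mL=6150/901, mR=1800/901; mL+mR=150/17 → advance +1; mR−mL=-4350/901 → turn -1·90°
n=4: pose=(1,8,N); sL=200/53, sR=200/113; mL=27900/5989, mR=6000/5989; mL+mR=300/53 → advance +1; mR−mL=-21900/5989 → turn -1·90°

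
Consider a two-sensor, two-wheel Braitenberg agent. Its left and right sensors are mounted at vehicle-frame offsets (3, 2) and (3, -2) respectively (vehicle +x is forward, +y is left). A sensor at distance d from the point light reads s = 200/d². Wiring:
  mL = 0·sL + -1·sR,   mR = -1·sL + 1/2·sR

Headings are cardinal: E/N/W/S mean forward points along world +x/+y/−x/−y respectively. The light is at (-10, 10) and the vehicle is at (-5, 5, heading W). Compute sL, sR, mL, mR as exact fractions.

200/53 200/13 -200/13 2700/689

left sensor world pos  = (-8, 3); dL² = 53
right sensor world pos = (-8, 7); dR² = 13
sL = 200/53 = 200/53
sR = 200/13 = 200/13
mL = 0·sL + -1·sR = -200/13
mR = -1·sL + 1/2·sR = 2700/689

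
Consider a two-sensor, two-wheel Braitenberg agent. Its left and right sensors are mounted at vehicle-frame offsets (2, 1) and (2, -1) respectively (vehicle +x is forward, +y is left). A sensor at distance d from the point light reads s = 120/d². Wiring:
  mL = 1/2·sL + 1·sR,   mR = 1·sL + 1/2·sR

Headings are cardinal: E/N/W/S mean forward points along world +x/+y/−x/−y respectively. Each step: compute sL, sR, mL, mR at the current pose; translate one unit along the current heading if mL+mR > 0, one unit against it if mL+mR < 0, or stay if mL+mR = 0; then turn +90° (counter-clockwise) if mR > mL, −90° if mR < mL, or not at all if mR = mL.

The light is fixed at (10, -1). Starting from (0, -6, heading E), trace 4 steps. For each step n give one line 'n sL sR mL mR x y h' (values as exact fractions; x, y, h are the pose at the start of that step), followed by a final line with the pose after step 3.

0 3/2 6/5 39/20 21/10 0 -6 E
1 120/109 120/73 17460/7957 15300/7957 1 -6 N
2 60/29 60/37 2850/1073 3090/1073 1 -5 E
3 24/17 120/53 2676/901 2292/901 2 -5 N
final 2 -4 E

n=0: pose=(0,-6,E); sL=3/2, sR=6/5; mL=39/20, mR=21/10; mL+mR=81/20 → advance +1; mR−mL=3/20 → turn +1·90°
n=1: pose=(1,-6,N); sL=120/109, sR=120/73; mL=17460/7957, mR=15300/7957; mL+mR=32760/7957 → advance +1; mR−mL=-2160/7957 → turn -1·90°
n=2: pose=(1,-5,E); sL=60/29, sR=60/37; mL=2850/1073, mR=3090/1073; mL+mR=5940/1073 → advance +1; mR−mL=240/1073 → turn +1·90°
n=3: pose=(2,-5,N); sL=24/17, sR=120/53; mL=2676/901, mR=2292/901; mL+mR=4968/901 → advance +1; mR−mL=-384/901 → turn -1·90°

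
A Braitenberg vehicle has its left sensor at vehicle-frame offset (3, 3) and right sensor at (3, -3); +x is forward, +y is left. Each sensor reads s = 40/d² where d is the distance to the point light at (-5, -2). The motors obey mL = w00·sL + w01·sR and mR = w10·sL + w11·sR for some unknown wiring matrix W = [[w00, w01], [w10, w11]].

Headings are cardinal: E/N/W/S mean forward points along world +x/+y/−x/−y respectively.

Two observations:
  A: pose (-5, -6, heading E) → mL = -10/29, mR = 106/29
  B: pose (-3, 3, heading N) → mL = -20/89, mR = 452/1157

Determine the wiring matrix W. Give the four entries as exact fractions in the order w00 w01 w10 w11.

0 -1/2 1 -1/2

obs A: pose=(-5,-6,E) → sL=4, sR=20/29, mL=-10/29, mR=106/29
obs B: pose=(-3,3,N) → sL=8/13, sR=40/89, mL=-20/89, mR=452/1157
sensor matrix S = [[4, 20/29], [8/13, 40/89]]; det S = 46080/33553
solve [mL_A; mL_B] = S·[w00; w01] and [mR_A; mR_B] = S·[w10; w11]:
  w00 = 0, w01 = -1/2, w10 = 1, w11 = -1/2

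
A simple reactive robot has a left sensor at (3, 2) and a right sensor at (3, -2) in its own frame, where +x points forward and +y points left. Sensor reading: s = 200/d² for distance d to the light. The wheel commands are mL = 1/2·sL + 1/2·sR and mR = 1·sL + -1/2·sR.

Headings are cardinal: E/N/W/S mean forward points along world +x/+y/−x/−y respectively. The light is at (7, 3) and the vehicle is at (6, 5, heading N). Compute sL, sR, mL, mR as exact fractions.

left sensor world pos  = (4, 8); dL² = 34
right sensor world pos = (8, 8); dR² = 26
sL = 200/34 = 100/17
sR = 200/26 = 100/13
mL = 1/2·sL + 1/2·sR = 1500/221
mR = 1·sL + -1/2·sR = 450/221

100/17 100/13 1500/221 450/221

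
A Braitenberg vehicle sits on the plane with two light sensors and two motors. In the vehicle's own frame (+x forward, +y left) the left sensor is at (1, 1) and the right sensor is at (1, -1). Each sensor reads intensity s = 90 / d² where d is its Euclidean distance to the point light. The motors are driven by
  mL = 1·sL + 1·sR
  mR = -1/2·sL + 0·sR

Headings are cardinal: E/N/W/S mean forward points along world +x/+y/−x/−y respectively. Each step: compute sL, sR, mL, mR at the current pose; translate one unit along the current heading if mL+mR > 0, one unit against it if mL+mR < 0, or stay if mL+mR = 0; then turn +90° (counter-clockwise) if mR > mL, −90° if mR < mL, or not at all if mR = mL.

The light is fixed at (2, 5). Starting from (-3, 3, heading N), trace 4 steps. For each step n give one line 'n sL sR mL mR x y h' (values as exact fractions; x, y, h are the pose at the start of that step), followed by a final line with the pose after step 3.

n=0: pose=(-3,3,N); sL=90/37, sR=90/17; mL=4860/629, mR=-45/37; mL+mR=4095/629 → advance +1; mR−mL=-5625/629 → turn -1·90°
n=1: pose=(-3,4,E); sL=45/8, sR=9/2; mL=81/8, mR=-45/16; mL+mR=117/16 → advance +1; mR−mL=-207/16 → turn -1·90°
n=2: pose=(-2,4,S); sL=90/13, sR=90/29; mL=3780/377, mR=-45/13; mL+mR=2475/377 → advance +1; mR−mL=-5085/377 → turn -1·90°
n=3: pose=(-2,3,W); sL=45/17, sR=45/13; mL=1350/221, mR=-45/34; mL+mR=2115/442 → advance +1; mR−mL=-3285/442 → turn -1·90°

0 90/37 90/17 4860/629 -45/37 -3 3 N
1 45/8 9/2 81/8 -45/16 -3 4 E
2 90/13 90/29 3780/377 -45/13 -2 4 S
3 45/17 45/13 1350/221 -45/34 -2 3 W
final -3 3 N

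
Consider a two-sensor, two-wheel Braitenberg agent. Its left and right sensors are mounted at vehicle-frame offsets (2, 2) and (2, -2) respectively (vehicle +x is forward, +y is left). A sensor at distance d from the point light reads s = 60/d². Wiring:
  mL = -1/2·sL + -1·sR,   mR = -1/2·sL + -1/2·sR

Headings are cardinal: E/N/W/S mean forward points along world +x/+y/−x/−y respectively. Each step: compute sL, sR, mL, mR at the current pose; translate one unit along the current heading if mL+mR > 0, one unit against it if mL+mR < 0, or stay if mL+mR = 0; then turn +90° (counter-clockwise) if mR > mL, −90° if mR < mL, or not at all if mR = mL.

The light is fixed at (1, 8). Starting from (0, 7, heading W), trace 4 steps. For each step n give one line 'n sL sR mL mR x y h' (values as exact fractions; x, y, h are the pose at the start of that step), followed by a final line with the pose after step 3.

0 10/3 6 -23/3 -14/3 0 7 W
1 60/13 60/13 -90/13 -60/13 1 7 S
2 15/2 15/2 -45/4 -15/2 1 8 E
3 60/13 12 -186/13 -108/13 0 8 N
final 0 7 W

n=0: pose=(0,7,W); sL=10/3, sR=6; mL=-23/3, mR=-14/3; mL+mR=-37/3 → advance -1; mR−mL=3 → turn +1·90°
n=1: pose=(1,7,S); sL=60/13, sR=60/13; mL=-90/13, mR=-60/13; mL+mR=-150/13 → advance -1; mR−mL=30/13 → turn +1·90°
n=2: pose=(1,8,E); sL=15/2, sR=15/2; mL=-45/4, mR=-15/2; mL+mR=-75/4 → advance -1; mR−mL=15/4 → turn +1·90°
n=3: pose=(0,8,N); sL=60/13, sR=12; mL=-186/13, mR=-108/13; mL+mR=-294/13 → advance -1; mR−mL=6 → turn +1·90°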